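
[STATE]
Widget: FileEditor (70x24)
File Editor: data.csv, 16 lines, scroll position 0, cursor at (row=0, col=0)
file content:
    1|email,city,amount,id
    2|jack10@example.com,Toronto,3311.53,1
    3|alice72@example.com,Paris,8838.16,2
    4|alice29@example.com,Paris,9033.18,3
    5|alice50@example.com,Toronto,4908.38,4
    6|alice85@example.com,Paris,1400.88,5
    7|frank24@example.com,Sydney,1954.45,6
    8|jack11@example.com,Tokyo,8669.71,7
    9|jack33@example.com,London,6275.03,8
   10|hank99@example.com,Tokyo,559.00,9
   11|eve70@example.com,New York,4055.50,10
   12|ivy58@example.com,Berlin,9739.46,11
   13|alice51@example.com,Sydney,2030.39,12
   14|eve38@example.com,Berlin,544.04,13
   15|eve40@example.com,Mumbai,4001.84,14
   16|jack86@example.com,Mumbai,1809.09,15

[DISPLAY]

█mail,city,amount,id                                                 ▲
jack10@example.com,Toronto,3311.53,1                                 █
alice72@example.com,Paris,8838.16,2                                  ░
alice29@example.com,Paris,9033.18,3                                  ░
alice50@example.com,Toronto,4908.38,4                                ░
alice85@example.com,Paris,1400.88,5                                  ░
frank24@example.com,Sydney,1954.45,6                                 ░
jack11@example.com,Tokyo,8669.71,7                                   ░
jack33@example.com,London,6275.03,8                                  ░
hank99@example.com,Tokyo,559.00,9                                    ░
eve70@example.com,New York,4055.50,10                                ░
ivy58@example.com,Berlin,9739.46,11                                  ░
alice51@example.com,Sydney,2030.39,12                                ░
eve38@example.com,Berlin,544.04,13                                   ░
eve40@example.com,Mumbai,4001.84,14                                  ░
jack86@example.com,Mumbai,1809.09,15                                 ░
                                                                     ░
                                                                     ░
                                                                     ░
                                                                     ░
                                                                     ░
                                                                     ░
                                                                     ░
                                                                     ▼


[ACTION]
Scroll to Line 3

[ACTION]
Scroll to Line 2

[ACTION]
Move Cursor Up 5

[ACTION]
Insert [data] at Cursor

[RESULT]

data█mail,city,amount,id                                             ▲
jack10@example.com,Toronto,3311.53,1                                 █
alice72@example.com,Paris,8838.16,2                                  ░
alice29@example.com,Paris,9033.18,3                                  ░
alice50@example.com,Toronto,4908.38,4                                ░
alice85@example.com,Paris,1400.88,5                                  ░
frank24@example.com,Sydney,1954.45,6                                 ░
jack11@example.com,Tokyo,8669.71,7                                   ░
jack33@example.com,London,6275.03,8                                  ░
hank99@example.com,Tokyo,559.00,9                                    ░
eve70@example.com,New York,4055.50,10                                ░
ivy58@example.com,Berlin,9739.46,11                                  ░
alice51@example.com,Sydney,2030.39,12                                ░
eve38@example.com,Berlin,544.04,13                                   ░
eve40@example.com,Mumbai,4001.84,14                                  ░
jack86@example.com,Mumbai,1809.09,15                                 ░
                                                                     ░
                                                                     ░
                                                                     ░
                                                                     ░
                                                                     ░
                                                                     ░
                                                                     ░
                                                                     ▼


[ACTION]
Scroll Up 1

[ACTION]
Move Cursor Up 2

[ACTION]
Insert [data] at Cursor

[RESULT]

datadata█mail,city,amount,id                                         ▲
jack10@example.com,Toronto,3311.53,1                                 █
alice72@example.com,Paris,8838.16,2                                  ░
alice29@example.com,Paris,9033.18,3                                  ░
alice50@example.com,Toronto,4908.38,4                                ░
alice85@example.com,Paris,1400.88,5                                  ░
frank24@example.com,Sydney,1954.45,6                                 ░
jack11@example.com,Tokyo,8669.71,7                                   ░
jack33@example.com,London,6275.03,8                                  ░
hank99@example.com,Tokyo,559.00,9                                    ░
eve70@example.com,New York,4055.50,10                                ░
ivy58@example.com,Berlin,9739.46,11                                  ░
alice51@example.com,Sydney,2030.39,12                                ░
eve38@example.com,Berlin,544.04,13                                   ░
eve40@example.com,Mumbai,4001.84,14                                  ░
jack86@example.com,Mumbai,1809.09,15                                 ░
                                                                     ░
                                                                     ░
                                                                     ░
                                                                     ░
                                                                     ░
                                                                     ░
                                                                     ░
                                                                     ▼


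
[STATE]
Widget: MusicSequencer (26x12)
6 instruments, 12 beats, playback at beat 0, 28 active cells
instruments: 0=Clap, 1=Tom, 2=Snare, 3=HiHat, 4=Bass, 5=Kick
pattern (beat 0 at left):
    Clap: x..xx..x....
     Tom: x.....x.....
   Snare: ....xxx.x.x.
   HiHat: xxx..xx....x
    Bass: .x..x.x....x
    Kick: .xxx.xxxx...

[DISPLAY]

      ▼12345678901        
  Clap█··██··█····        
   Tom█·····█·····        
 Snare····███·█·█·        
 HiHat███··██····█        
  Bass·█··█·█····█        
  Kick·███·████···        
                          
                          
                          
                          
                          


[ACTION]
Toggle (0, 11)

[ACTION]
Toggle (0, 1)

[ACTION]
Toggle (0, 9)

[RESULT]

      ▼12345678901        
  Clap██·██··█·█·█        
   Tom█·····█·····        
 Snare····███·█·█·        
 HiHat███··██····█        
  Bass·█··█·█····█        
  Kick·███·████···        
                          
                          
                          
                          
                          


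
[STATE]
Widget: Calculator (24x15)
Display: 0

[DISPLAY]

                       0
┌───┬───┬───┬───┐       
│ 7 │ 8 │ 9 │ ÷ │       
├───┼───┼───┼───┤       
│ 4 │ 5 │ 6 │ × │       
├───┼───┼───┼───┤       
│ 1 │ 2 │ 3 │ - │       
├───┼───┼───┼───┤       
│ 0 │ . │ = │ + │       
├───┼───┼───┼───┤       
│ C │ MC│ MR│ M+│       
└───┴───┴───┴───┘       
                        
                        
                        


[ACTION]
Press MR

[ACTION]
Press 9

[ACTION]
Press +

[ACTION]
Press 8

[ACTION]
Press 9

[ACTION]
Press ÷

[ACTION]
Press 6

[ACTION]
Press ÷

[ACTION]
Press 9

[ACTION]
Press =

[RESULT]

             1.814814814
┌───┬───┬───┬───┐       
│ 7 │ 8 │ 9 │ ÷ │       
├───┼───┼───┼───┤       
│ 4 │ 5 │ 6 │ × │       
├───┼───┼───┼───┤       
│ 1 │ 2 │ 3 │ - │       
├───┼───┼───┼───┤       
│ 0 │ . │ = │ + │       
├───┼───┼───┼───┤       
│ C │ MC│ MR│ M+│       
└───┴───┴───┴───┘       
                        
                        
                        


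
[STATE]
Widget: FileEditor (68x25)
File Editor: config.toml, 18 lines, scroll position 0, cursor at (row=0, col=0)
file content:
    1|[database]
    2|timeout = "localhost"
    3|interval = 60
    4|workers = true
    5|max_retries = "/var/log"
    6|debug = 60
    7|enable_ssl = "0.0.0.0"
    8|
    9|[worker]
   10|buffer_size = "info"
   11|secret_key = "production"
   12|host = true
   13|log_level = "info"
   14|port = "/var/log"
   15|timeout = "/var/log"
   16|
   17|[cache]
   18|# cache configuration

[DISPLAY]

█database]                                                         ▲
timeout = "localhost"                                              █
interval = 60                                                      ░
workers = true                                                     ░
max_retries = "/var/log"                                           ░
debug = 60                                                         ░
enable_ssl = "0.0.0.0"                                             ░
                                                                   ░
[worker]                                                           ░
buffer_size = "info"                                               ░
secret_key = "production"                                          ░
host = true                                                        ░
log_level = "info"                                                 ░
port = "/var/log"                                                  ░
timeout = "/var/log"                                               ░
                                                                   ░
[cache]                                                            ░
# cache configuration                                              ░
                                                                   ░
                                                                   ░
                                                                   ░
                                                                   ░
                                                                   ░
                                                                   ░
                                                                   ▼


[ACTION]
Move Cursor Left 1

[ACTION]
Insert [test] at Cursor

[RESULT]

test█database]                                                     ▲
timeout = "localhost"                                              █
interval = 60                                                      ░
workers = true                                                     ░
max_retries = "/var/log"                                           ░
debug = 60                                                         ░
enable_ssl = "0.0.0.0"                                             ░
                                                                   ░
[worker]                                                           ░
buffer_size = "info"                                               ░
secret_key = "production"                                          ░
host = true                                                        ░
log_level = "info"                                                 ░
port = "/var/log"                                                  ░
timeout = "/var/log"                                               ░
                                                                   ░
[cache]                                                            ░
# cache configuration                                              ░
                                                                   ░
                                                                   ░
                                                                   ░
                                                                   ░
                                                                   ░
                                                                   ░
                                                                   ▼


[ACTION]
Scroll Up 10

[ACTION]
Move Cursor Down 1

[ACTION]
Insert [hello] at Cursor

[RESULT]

test[database]                                                     ▲
timehello█ut = "localhost"                                         █
interval = 60                                                      ░
workers = true                                                     ░
max_retries = "/var/log"                                           ░
debug = 60                                                         ░
enable_ssl = "0.0.0.0"                                             ░
                                                                   ░
[worker]                                                           ░
buffer_size = "info"                                               ░
secret_key = "production"                                          ░
host = true                                                        ░
log_level = "info"                                                 ░
port = "/var/log"                                                  ░
timeout = "/var/log"                                               ░
                                                                   ░
[cache]                                                            ░
# cache configuration                                              ░
                                                                   ░
                                                                   ░
                                                                   ░
                                                                   ░
                                                                   ░
                                                                   ░
                                                                   ▼


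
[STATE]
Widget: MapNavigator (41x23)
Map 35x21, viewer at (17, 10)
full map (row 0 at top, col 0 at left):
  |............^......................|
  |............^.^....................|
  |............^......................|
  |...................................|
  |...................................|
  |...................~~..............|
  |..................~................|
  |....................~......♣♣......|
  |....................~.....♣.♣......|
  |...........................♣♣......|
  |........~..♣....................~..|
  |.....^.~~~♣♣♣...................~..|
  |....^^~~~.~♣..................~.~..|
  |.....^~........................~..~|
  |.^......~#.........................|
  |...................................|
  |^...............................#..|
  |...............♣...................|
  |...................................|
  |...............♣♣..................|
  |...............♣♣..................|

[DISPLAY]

                                         
   ............^......................   
   ............^.^....................   
   ............^......................   
   ...................................   
   ...................................   
   ...................~~..............   
   ..................~................   
   ....................~......♣♣......   
   ....................~.....♣.♣......   
   ...........................♣♣......   
   ........~..♣.....@..............~..   
   .....^.~~~♣♣♣...................~..   
   ....^^~~~.~♣..................~.~..   
   .....^~........................~..~   
   .^......~#.........................   
   ...................................   
   ^...............................#..   
   ...............♣...................   
   ...................................   
   ...............♣♣..................   
   ...............♣♣..................   
                                         


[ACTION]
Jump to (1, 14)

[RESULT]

                   ......................
                   ......................
                   ...................~~.
                   ..................~...
                   ....................~.
                   ....................~.
                   ......................
                   ........~..♣..........
                   .....^.~~~♣♣♣.........
                   ....^^~~~.~♣..........
                   .....^~...............
                   .@......~#............
                   ......................
                   ^.....................
                   ...............♣......
                   ......................
                   ...............♣♣.....
                   ...............♣♣.....
                                         
                                         
                                         
                                         
                                         


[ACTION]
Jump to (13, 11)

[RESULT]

       ............^.....................
       ............^.^...................
       ............^.....................
       ..................................
       ..................................
       ...................~~.............
       ..................~...............
       ....................~......♣♣.....
       ....................~.....♣.♣.....
       ...........................♣♣.....
       ........~..♣....................~.
       .....^.~~~♣♣♣@..................~.
       ....^^~~~.~♣..................~.~.
       .....^~........................~..
       .^......~#........................
       ..................................
       ^...............................#.
       ...............♣..................
       ..................................
       ...............♣♣.................
       ...............♣♣.................
                                         
                                         


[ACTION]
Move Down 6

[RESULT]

       ..................~...............
       ....................~......♣♣.....
       ....................~.....♣.♣.....
       ...........................♣♣.....
       ........~..♣....................~.
       .....^.~~~♣♣♣...................~.
       ....^^~~~.~♣..................~.~.
       .....^~........................~..
       .^......~#........................
       ..................................
       ^...............................#.
       .............@.♣..................
       ..................................
       ...............♣♣.................
       ...............♣♣.................
                                         
                                         
                                         
                                         
                                         
                                         
                                         
                                         


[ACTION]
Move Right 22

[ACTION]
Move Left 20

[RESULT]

      ..................~................
      ....................~......♣♣......
      ....................~.....♣.♣......
      ...........................♣♣......
      ........~..♣....................~..
      .....^.~~~♣♣♣...................~..
      ....^^~~~.~♣..................~.~..
      .....^~........................~..~
      .^......~#.........................
      ...................................
      ^...............................#..
      ..............@♣...................
      ...................................
      ...............♣♣..................
      ...............♣♣..................
                                         
                                         
                                         
                                         
                                         
                                         
                                         
                                         


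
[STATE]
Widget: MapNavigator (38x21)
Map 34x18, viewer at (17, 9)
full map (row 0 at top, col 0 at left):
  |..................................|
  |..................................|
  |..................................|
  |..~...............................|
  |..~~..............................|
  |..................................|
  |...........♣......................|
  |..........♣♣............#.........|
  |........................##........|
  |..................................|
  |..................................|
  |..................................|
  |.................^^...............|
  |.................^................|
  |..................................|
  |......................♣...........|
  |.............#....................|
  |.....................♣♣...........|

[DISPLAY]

                                      
  ..................................  
  ..................................  
  ..................................  
  ..~...............................  
  ..~~..............................  
  ..................................  
  ...........♣......................  
  ..........♣♣............#.........  
  ........................##........  
  .................@................  
  ..................................  
  ..................................  
  .................^^...............  
  .................^................  
  ..................................  
  ......................♣...........  
  .............#....................  
  .....................♣♣...........  
                                      
                                      


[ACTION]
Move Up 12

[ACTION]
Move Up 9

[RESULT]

                                      
                                      
                                      
                                      
                                      
                                      
                                      
                                      
                                      
                                      
  .................@................  
  ..................................  
  ..................................  
  ..~...............................  
  ..~~..............................  
  ..................................  
  ...........♣......................  
  ..........♣♣............#.........  
  ........................##........  
  ..................................  
  ..................................  


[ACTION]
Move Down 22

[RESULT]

  ..........♣♣............#.........  
  ........................##........  
  ..................................  
  ..................................  
  ..................................  
  .................^^...............  
  .................^................  
  ..................................  
  ......................♣...........  
  .............#....................  
  .................@...♣♣...........  
                                      
                                      
                                      
                                      
                                      
                                      
                                      
                                      
                                      
                                      


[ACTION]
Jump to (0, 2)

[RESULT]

                                      
                                      
                                      
                                      
                                      
                                      
                                      
                                      
                   ...................
                   ...................
                   @..................
                   ..~................
                   ..~~...............
                   ...................
                   ...........♣.......
                   ..........♣♣.......
                   ...................
                   ...................
                   ...................
                   ...................
                   .................^^


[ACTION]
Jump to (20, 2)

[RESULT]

                                      
                                      
                                      
                                      
                                      
                                      
                                      
                                      
.................................     
.................................     
...................@.............     
.~...............................     
.~~..............................     
.................................     
..........♣......................     
.........♣♣............#.........     
.......................##........     
.................................     
.................................     
.................................     
................^^...............     


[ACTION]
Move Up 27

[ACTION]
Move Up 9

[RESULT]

                                      
                                      
                                      
                                      
                                      
                                      
                                      
                                      
                                      
                                      
...................@.............     
.................................     
.................................     
.~...............................     
.~~..............................     
.................................     
..........♣......................     
.........♣♣............#.........     
.......................##........     
.................................     
.................................     


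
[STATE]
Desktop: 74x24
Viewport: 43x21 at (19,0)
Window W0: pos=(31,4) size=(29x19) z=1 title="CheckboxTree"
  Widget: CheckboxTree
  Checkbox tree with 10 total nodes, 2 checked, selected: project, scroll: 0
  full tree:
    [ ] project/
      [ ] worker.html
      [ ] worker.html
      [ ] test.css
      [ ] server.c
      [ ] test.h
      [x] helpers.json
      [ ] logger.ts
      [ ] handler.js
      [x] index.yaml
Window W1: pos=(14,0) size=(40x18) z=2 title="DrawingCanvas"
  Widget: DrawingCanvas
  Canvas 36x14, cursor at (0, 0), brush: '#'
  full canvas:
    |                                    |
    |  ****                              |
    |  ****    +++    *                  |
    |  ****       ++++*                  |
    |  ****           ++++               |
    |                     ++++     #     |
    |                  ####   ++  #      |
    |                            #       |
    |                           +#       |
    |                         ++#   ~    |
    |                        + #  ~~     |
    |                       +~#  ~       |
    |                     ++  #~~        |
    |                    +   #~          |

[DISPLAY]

━━━━━━━━━━━━━━━━━━━━━━━━━━━━━━━━━━┓        
wingCanvas                        ┃        
──────────────────────────────────┨        
                                  ┃        
**                                ┃━━━━━┓  
**    +++    *                    ┃     ┃  
**       ++++*                    ┃─────┨  
**           ++++                 ┃     ┃  
                 ++++     #       ┃     ┃  
              ####   ++  #        ┃     ┃  
                        #         ┃     ┃  
                       +#         ┃     ┃  
                     ++#   ~      ┃     ┃  
                    + #  ~~       ┃     ┃  
                   +~#  ~         ┃     ┃  
                 ++  #~~          ┃     ┃  
                +   #~            ┃     ┃  
━━━━━━━━━━━━━━━━━━━━━━━━━━━━━━━━━━┛     ┃  
            ┃                           ┃  
            ┃                           ┃  
            ┃                           ┃  


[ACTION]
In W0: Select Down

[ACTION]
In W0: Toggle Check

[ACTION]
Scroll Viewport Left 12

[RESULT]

       ┏━━━━━━━━━━━━━━━━━━━━━━━━━━━━━━━━━━━
       ┃ DrawingCanvas                     
       ┠───────────────────────────────────
       ┃+                                  
       ┃  ****                             
       ┃  ****    +++    *                 
       ┃  ****       ++++*                 
       ┃  ****           ++++              
       ┃                     ++++     #    
       ┃                  ####   ++  #     
       ┃                            #      
       ┃                           +#      
       ┃                         ++#   ~   
       ┃                        + #  ~~    
       ┃                       +~#  ~      
       ┃                     ++  #~~       
       ┃                    +   #~         
       ┗━━━━━━━━━━━━━━━━━━━━━━━━━━━━━━━━━━━
                        ┃                  
                        ┃                  
                        ┃                  


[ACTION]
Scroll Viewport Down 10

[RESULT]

       ┃+                                  
       ┃  ****                             
       ┃  ****    +++    *                 
       ┃  ****       ++++*                 
       ┃  ****           ++++              
       ┃                     ++++     #    
       ┃                  ####   ++  #     
       ┃                            #      
       ┃                           +#      
       ┃                         ++#   ~   
       ┃                        + #  ~~    
       ┃                       +~#  ~      
       ┃                     ++  #~~       
       ┃                    +   #~         
       ┗━━━━━━━━━━━━━━━━━━━━━━━━━━━━━━━━━━━
                        ┃                  
                        ┃                  
                        ┃                  
                        ┃                  
                        ┗━━━━━━━━━━━━━━━━━━
                                           


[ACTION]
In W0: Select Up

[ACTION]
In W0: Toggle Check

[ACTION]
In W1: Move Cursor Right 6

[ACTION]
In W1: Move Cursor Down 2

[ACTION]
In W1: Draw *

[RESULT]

       ┃                                   
       ┃  ****                             
       ┃  *****   +++    *                 
       ┃  ****       ++++*                 
       ┃  ****           ++++              
       ┃                     ++++     #    
       ┃                  ####   ++  #     
       ┃                            #      
       ┃                           +#      
       ┃                         ++#   ~   
       ┃                        + #  ~~    
       ┃                       +~#  ~      
       ┃                     ++  #~~       
       ┃                    +   #~         
       ┗━━━━━━━━━━━━━━━━━━━━━━━━━━━━━━━━━━━
                        ┃                  
                        ┃                  
                        ┃                  
                        ┃                  
                        ┗━━━━━━━━━━━━━━━━━━
                                           


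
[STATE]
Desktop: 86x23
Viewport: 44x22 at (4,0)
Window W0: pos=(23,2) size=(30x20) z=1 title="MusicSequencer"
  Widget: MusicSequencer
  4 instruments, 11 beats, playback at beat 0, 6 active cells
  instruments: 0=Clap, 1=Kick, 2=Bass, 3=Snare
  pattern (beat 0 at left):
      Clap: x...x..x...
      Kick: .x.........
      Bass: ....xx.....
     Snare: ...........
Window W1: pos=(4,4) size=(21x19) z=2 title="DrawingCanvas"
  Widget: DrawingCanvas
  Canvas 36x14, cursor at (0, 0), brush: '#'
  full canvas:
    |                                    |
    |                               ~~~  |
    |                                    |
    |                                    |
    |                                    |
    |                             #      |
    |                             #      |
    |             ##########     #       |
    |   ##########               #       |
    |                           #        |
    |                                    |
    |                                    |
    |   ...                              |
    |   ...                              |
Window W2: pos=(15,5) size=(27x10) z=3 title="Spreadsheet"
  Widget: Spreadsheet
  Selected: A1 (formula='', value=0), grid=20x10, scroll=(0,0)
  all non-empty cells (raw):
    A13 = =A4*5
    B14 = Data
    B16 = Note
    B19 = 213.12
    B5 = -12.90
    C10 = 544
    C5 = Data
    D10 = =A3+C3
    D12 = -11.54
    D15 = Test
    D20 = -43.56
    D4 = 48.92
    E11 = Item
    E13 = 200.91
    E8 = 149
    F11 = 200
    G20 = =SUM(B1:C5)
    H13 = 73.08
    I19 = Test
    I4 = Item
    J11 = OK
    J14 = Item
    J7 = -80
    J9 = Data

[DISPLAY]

                                            
                                            
                   ┏━━━━━━━━━━━━━━━━━━━━━━━━
                   ┃ MusicSequencer         
┏━━━━━━━━━━━━━━━━━━━┓───────────────────────
┃ DrawingCa┏━━━━━━━━━━━━━━━━━━━━━━━━━┓      
┠──────────┃ Spreadsheet             ┃      
┃+         ┠─────────────────────────┨      
┃          ┃A1:                      ┃      
┃          ┃       A       B       C ┃      
┃          ┃-------------------------┃      
┃          ┃  1      [0]       0     ┃      
┃          ┃  2        0       0     ┃      
┃          ┃  3        0       0     ┃      
┃          ┗━━━━━━━━━━━━━━━━━━━━━━━━━┛      
┃   ##########      ┃                       
┃                   ┃                       
┃                   ┃                       
┃                   ┃                       
┃   ...             ┃                       
┃   ...             ┃                       
┃                   ┃━━━━━━━━━━━━━━━━━━━━━━━


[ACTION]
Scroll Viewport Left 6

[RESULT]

                                            
                                            
                       ┏━━━━━━━━━━━━━━━━━━━━
                       ┃ MusicSequencer     
    ┏━━━━━━━━━━━━━━━━━━━┓───────────────────
    ┃ DrawingCa┏━━━━━━━━━━━━━━━━━━━━━━━━━┓  
    ┠──────────┃ Spreadsheet             ┃  
    ┃+         ┠─────────────────────────┨  
    ┃          ┃A1:                      ┃  
    ┃          ┃       A       B       C ┃  
    ┃          ┃-------------------------┃  
    ┃          ┃  1      [0]       0     ┃  
    ┃          ┃  2        0       0     ┃  
    ┃          ┃  3        0       0     ┃  
    ┃          ┗━━━━━━━━━━━━━━━━━━━━━━━━━┛  
    ┃   ##########      ┃                   
    ┃                   ┃                   
    ┃                   ┃                   
    ┃                   ┃                   
    ┃   ...             ┃                   
    ┃   ...             ┃                   
    ┃                   ┃━━━━━━━━━━━━━━━━━━━


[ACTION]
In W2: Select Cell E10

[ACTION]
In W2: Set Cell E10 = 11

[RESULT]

                                            
                                            
                       ┏━━━━━━━━━━━━━━━━━━━━
                       ┃ MusicSequencer     
    ┏━━━━━━━━━━━━━━━━━━━┓───────────────────
    ┃ DrawingCa┏━━━━━━━━━━━━━━━━━━━━━━━━━┓  
    ┠──────────┃ Spreadsheet             ┃  
    ┃+         ┠─────────────────────────┨  
    ┃          ┃E10: 11                  ┃  
    ┃          ┃       A       B       C ┃  
    ┃          ┃-------------------------┃  
    ┃          ┃  1        0       0     ┃  
    ┃          ┃  2        0       0     ┃  
    ┃          ┃  3        0       0     ┃  
    ┃          ┗━━━━━━━━━━━━━━━━━━━━━━━━━┛  
    ┃   ##########      ┃                   
    ┃                   ┃                   
    ┃                   ┃                   
    ┃                   ┃                   
    ┃   ...             ┃                   
    ┃   ...             ┃                   
    ┃                   ┃━━━━━━━━━━━━━━━━━━━


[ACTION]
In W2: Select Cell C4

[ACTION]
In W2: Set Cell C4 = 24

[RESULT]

                                            
                                            
                       ┏━━━━━━━━━━━━━━━━━━━━
                       ┃ MusicSequencer     
    ┏━━━━━━━━━━━━━━━━━━━┓───────────────────
    ┃ DrawingCa┏━━━━━━━━━━━━━━━━━━━━━━━━━┓  
    ┠──────────┃ Spreadsheet             ┃  
    ┃+         ┠─────────────────────────┨  
    ┃          ┃C4: 24                   ┃  
    ┃          ┃       A       B       C ┃  
    ┃          ┃-------------------------┃  
    ┃          ┃  1        0       0     ┃  
    ┃          ┃  2        0       0     ┃  
    ┃          ┃  3        0       0     ┃  
    ┃          ┗━━━━━━━━━━━━━━━━━━━━━━━━━┛  
    ┃   ##########      ┃                   
    ┃                   ┃                   
    ┃                   ┃                   
    ┃                   ┃                   
    ┃   ...             ┃                   
    ┃   ...             ┃                   
    ┃                   ┃━━━━━━━━━━━━━━━━━━━
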